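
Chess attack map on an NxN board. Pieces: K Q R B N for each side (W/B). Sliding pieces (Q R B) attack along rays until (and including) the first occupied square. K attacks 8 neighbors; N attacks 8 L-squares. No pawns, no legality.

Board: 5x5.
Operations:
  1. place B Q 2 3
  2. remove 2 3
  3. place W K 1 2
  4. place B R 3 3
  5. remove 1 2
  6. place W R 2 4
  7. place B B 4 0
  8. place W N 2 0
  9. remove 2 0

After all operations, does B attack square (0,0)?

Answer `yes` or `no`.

Op 1: place BQ@(2,3)
Op 2: remove (2,3)
Op 3: place WK@(1,2)
Op 4: place BR@(3,3)
Op 5: remove (1,2)
Op 6: place WR@(2,4)
Op 7: place BB@(4,0)
Op 8: place WN@(2,0)
Op 9: remove (2,0)
Per-piece attacks for B:
  BR@(3,3): attacks (3,4) (3,2) (3,1) (3,0) (4,3) (2,3) (1,3) (0,3)
  BB@(4,0): attacks (3,1) (2,2) (1,3) (0,4)
B attacks (0,0): no

Answer: no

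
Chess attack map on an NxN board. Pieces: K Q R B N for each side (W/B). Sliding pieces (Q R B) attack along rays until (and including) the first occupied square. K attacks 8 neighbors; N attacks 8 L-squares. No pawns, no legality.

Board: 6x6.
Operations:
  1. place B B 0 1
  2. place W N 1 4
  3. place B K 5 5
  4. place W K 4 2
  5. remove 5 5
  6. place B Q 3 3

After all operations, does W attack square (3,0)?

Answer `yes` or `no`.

Op 1: place BB@(0,1)
Op 2: place WN@(1,4)
Op 3: place BK@(5,5)
Op 4: place WK@(4,2)
Op 5: remove (5,5)
Op 6: place BQ@(3,3)
Per-piece attacks for W:
  WN@(1,4): attacks (3,5) (2,2) (3,3) (0,2)
  WK@(4,2): attacks (4,3) (4,1) (5,2) (3,2) (5,3) (5,1) (3,3) (3,1)
W attacks (3,0): no

Answer: no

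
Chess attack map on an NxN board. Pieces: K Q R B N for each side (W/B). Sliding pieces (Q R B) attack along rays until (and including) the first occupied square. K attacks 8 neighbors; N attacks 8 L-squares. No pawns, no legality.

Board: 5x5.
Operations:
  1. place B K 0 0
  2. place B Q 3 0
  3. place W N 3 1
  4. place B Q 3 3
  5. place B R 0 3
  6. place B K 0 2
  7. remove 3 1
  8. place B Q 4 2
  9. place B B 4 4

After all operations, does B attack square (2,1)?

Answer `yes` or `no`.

Op 1: place BK@(0,0)
Op 2: place BQ@(3,0)
Op 3: place WN@(3,1)
Op 4: place BQ@(3,3)
Op 5: place BR@(0,3)
Op 6: place BK@(0,2)
Op 7: remove (3,1)
Op 8: place BQ@(4,2)
Op 9: place BB@(4,4)
Per-piece attacks for B:
  BK@(0,0): attacks (0,1) (1,0) (1,1)
  BK@(0,2): attacks (0,3) (0,1) (1,2) (1,3) (1,1)
  BR@(0,3): attacks (0,4) (0,2) (1,3) (2,3) (3,3) [ray(0,-1) blocked at (0,2); ray(1,0) blocked at (3,3)]
  BQ@(3,0): attacks (3,1) (3,2) (3,3) (4,0) (2,0) (1,0) (0,0) (4,1) (2,1) (1,2) (0,3) [ray(0,1) blocked at (3,3); ray(-1,0) blocked at (0,0); ray(-1,1) blocked at (0,3)]
  BQ@(3,3): attacks (3,4) (3,2) (3,1) (3,0) (4,3) (2,3) (1,3) (0,3) (4,4) (4,2) (2,4) (2,2) (1,1) (0,0) [ray(0,-1) blocked at (3,0); ray(-1,0) blocked at (0,3); ray(1,1) blocked at (4,4); ray(1,-1) blocked at (4,2); ray(-1,-1) blocked at (0,0)]
  BQ@(4,2): attacks (4,3) (4,4) (4,1) (4,0) (3,2) (2,2) (1,2) (0,2) (3,3) (3,1) (2,0) [ray(0,1) blocked at (4,4); ray(-1,0) blocked at (0,2); ray(-1,1) blocked at (3,3)]
  BB@(4,4): attacks (3,3) [ray(-1,-1) blocked at (3,3)]
B attacks (2,1): yes

Answer: yes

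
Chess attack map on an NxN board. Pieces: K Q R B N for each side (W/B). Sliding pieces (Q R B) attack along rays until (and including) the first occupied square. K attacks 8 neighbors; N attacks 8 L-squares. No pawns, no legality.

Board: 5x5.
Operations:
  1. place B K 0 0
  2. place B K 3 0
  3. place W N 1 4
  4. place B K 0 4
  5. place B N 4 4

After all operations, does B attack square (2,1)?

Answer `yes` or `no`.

Answer: yes

Derivation:
Op 1: place BK@(0,0)
Op 2: place BK@(3,0)
Op 3: place WN@(1,4)
Op 4: place BK@(0,4)
Op 5: place BN@(4,4)
Per-piece attacks for B:
  BK@(0,0): attacks (0,1) (1,0) (1,1)
  BK@(0,4): attacks (0,3) (1,4) (1,3)
  BK@(3,0): attacks (3,1) (4,0) (2,0) (4,1) (2,1)
  BN@(4,4): attacks (3,2) (2,3)
B attacks (2,1): yes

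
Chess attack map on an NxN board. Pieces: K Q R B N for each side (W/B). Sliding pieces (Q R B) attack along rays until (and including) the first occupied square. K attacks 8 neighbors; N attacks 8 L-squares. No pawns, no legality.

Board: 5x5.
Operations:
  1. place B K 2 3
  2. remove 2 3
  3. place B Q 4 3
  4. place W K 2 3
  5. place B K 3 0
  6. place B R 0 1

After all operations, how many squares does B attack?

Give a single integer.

Answer: 17

Derivation:
Op 1: place BK@(2,3)
Op 2: remove (2,3)
Op 3: place BQ@(4,3)
Op 4: place WK@(2,3)
Op 5: place BK@(3,0)
Op 6: place BR@(0,1)
Per-piece attacks for B:
  BR@(0,1): attacks (0,2) (0,3) (0,4) (0,0) (1,1) (2,1) (3,1) (4,1)
  BK@(3,0): attacks (3,1) (4,0) (2,0) (4,1) (2,1)
  BQ@(4,3): attacks (4,4) (4,2) (4,1) (4,0) (3,3) (2,3) (3,4) (3,2) (2,1) (1,0) [ray(-1,0) blocked at (2,3)]
Union (17 distinct): (0,0) (0,2) (0,3) (0,4) (1,0) (1,1) (2,0) (2,1) (2,3) (3,1) (3,2) (3,3) (3,4) (4,0) (4,1) (4,2) (4,4)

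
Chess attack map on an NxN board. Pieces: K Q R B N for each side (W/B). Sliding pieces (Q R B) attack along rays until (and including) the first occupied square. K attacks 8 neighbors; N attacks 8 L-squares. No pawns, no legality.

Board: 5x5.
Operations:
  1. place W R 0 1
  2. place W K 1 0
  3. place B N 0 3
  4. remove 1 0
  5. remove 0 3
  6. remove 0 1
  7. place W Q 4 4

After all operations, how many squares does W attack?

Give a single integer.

Answer: 12

Derivation:
Op 1: place WR@(0,1)
Op 2: place WK@(1,0)
Op 3: place BN@(0,3)
Op 4: remove (1,0)
Op 5: remove (0,3)
Op 6: remove (0,1)
Op 7: place WQ@(4,4)
Per-piece attacks for W:
  WQ@(4,4): attacks (4,3) (4,2) (4,1) (4,0) (3,4) (2,4) (1,4) (0,4) (3,3) (2,2) (1,1) (0,0)
Union (12 distinct): (0,0) (0,4) (1,1) (1,4) (2,2) (2,4) (3,3) (3,4) (4,0) (4,1) (4,2) (4,3)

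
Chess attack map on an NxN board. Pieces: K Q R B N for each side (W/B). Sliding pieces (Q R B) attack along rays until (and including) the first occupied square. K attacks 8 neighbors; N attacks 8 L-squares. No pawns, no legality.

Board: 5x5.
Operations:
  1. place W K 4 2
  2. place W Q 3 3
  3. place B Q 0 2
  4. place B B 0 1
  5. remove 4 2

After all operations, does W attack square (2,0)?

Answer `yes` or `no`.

Op 1: place WK@(4,2)
Op 2: place WQ@(3,3)
Op 3: place BQ@(0,2)
Op 4: place BB@(0,1)
Op 5: remove (4,2)
Per-piece attacks for W:
  WQ@(3,3): attacks (3,4) (3,2) (3,1) (3,0) (4,3) (2,3) (1,3) (0,3) (4,4) (4,2) (2,4) (2,2) (1,1) (0,0)
W attacks (2,0): no

Answer: no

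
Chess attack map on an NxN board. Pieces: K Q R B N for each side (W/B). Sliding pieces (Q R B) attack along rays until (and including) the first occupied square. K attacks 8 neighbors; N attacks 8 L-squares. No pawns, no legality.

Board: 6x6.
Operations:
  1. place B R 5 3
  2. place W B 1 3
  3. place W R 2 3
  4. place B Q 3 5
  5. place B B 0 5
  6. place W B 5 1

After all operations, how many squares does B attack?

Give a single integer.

Answer: 20

Derivation:
Op 1: place BR@(5,3)
Op 2: place WB@(1,3)
Op 3: place WR@(2,3)
Op 4: place BQ@(3,5)
Op 5: place BB@(0,5)
Op 6: place WB@(5,1)
Per-piece attacks for B:
  BB@(0,5): attacks (1,4) (2,3) [ray(1,-1) blocked at (2,3)]
  BQ@(3,5): attacks (3,4) (3,3) (3,2) (3,1) (3,0) (4,5) (5,5) (2,5) (1,5) (0,5) (4,4) (5,3) (2,4) (1,3) [ray(-1,0) blocked at (0,5); ray(1,-1) blocked at (5,3); ray(-1,-1) blocked at (1,3)]
  BR@(5,3): attacks (5,4) (5,5) (5,2) (5,1) (4,3) (3,3) (2,3) [ray(0,-1) blocked at (5,1); ray(-1,0) blocked at (2,3)]
Union (20 distinct): (0,5) (1,3) (1,4) (1,5) (2,3) (2,4) (2,5) (3,0) (3,1) (3,2) (3,3) (3,4) (4,3) (4,4) (4,5) (5,1) (5,2) (5,3) (5,4) (5,5)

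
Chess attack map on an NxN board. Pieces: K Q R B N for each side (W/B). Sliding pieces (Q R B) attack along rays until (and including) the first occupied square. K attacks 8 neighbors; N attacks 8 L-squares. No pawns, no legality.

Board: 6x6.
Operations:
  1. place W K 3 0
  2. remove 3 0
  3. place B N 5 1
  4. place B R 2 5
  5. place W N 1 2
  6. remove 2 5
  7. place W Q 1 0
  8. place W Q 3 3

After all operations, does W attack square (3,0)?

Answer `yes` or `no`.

Op 1: place WK@(3,0)
Op 2: remove (3,0)
Op 3: place BN@(5,1)
Op 4: place BR@(2,5)
Op 5: place WN@(1,2)
Op 6: remove (2,5)
Op 7: place WQ@(1,0)
Op 8: place WQ@(3,3)
Per-piece attacks for W:
  WQ@(1,0): attacks (1,1) (1,2) (2,0) (3,0) (4,0) (5,0) (0,0) (2,1) (3,2) (4,3) (5,4) (0,1) [ray(0,1) blocked at (1,2)]
  WN@(1,2): attacks (2,4) (3,3) (0,4) (2,0) (3,1) (0,0)
  WQ@(3,3): attacks (3,4) (3,5) (3,2) (3,1) (3,0) (4,3) (5,3) (2,3) (1,3) (0,3) (4,4) (5,5) (4,2) (5,1) (2,4) (1,5) (2,2) (1,1) (0,0) [ray(1,-1) blocked at (5,1)]
W attacks (3,0): yes

Answer: yes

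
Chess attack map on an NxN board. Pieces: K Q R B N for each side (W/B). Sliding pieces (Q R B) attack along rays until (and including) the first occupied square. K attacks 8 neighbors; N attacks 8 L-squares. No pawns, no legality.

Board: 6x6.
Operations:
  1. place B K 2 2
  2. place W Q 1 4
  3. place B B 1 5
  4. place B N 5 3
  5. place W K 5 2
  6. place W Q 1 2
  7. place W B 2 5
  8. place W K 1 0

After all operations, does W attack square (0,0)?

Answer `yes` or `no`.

Op 1: place BK@(2,2)
Op 2: place WQ@(1,4)
Op 3: place BB@(1,5)
Op 4: place BN@(5,3)
Op 5: place WK@(5,2)
Op 6: place WQ@(1,2)
Op 7: place WB@(2,5)
Op 8: place WK@(1,0)
Per-piece attacks for W:
  WK@(1,0): attacks (1,1) (2,0) (0,0) (2,1) (0,1)
  WQ@(1,2): attacks (1,3) (1,4) (1,1) (1,0) (2,2) (0,2) (2,3) (3,4) (4,5) (2,1) (3,0) (0,3) (0,1) [ray(0,1) blocked at (1,4); ray(0,-1) blocked at (1,0); ray(1,0) blocked at (2,2)]
  WQ@(1,4): attacks (1,5) (1,3) (1,2) (2,4) (3,4) (4,4) (5,4) (0,4) (2,5) (2,3) (3,2) (4,1) (5,0) (0,5) (0,3) [ray(0,1) blocked at (1,5); ray(0,-1) blocked at (1,2); ray(1,1) blocked at (2,5)]
  WB@(2,5): attacks (3,4) (4,3) (5,2) (1,4) [ray(1,-1) blocked at (5,2); ray(-1,-1) blocked at (1,4)]
  WK@(5,2): attacks (5,3) (5,1) (4,2) (4,3) (4,1)
W attacks (0,0): yes

Answer: yes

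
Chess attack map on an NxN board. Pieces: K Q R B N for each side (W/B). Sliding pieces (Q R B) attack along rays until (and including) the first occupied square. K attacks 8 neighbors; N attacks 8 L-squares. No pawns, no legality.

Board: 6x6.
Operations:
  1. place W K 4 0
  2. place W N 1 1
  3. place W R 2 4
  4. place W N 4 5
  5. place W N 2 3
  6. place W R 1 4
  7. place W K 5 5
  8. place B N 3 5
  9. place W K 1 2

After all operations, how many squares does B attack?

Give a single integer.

Answer: 4

Derivation:
Op 1: place WK@(4,0)
Op 2: place WN@(1,1)
Op 3: place WR@(2,4)
Op 4: place WN@(4,5)
Op 5: place WN@(2,3)
Op 6: place WR@(1,4)
Op 7: place WK@(5,5)
Op 8: place BN@(3,5)
Op 9: place WK@(1,2)
Per-piece attacks for B:
  BN@(3,5): attacks (4,3) (5,4) (2,3) (1,4)
Union (4 distinct): (1,4) (2,3) (4,3) (5,4)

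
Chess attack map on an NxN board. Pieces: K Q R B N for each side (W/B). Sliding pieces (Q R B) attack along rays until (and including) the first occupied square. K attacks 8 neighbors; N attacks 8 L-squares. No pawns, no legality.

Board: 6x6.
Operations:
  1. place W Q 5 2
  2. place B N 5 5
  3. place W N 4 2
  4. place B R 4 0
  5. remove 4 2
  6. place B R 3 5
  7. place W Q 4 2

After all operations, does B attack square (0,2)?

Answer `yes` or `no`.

Op 1: place WQ@(5,2)
Op 2: place BN@(5,5)
Op 3: place WN@(4,2)
Op 4: place BR@(4,0)
Op 5: remove (4,2)
Op 6: place BR@(3,5)
Op 7: place WQ@(4,2)
Per-piece attacks for B:
  BR@(3,5): attacks (3,4) (3,3) (3,2) (3,1) (3,0) (4,5) (5,5) (2,5) (1,5) (0,5) [ray(1,0) blocked at (5,5)]
  BR@(4,0): attacks (4,1) (4,2) (5,0) (3,0) (2,0) (1,0) (0,0) [ray(0,1) blocked at (4,2)]
  BN@(5,5): attacks (4,3) (3,4)
B attacks (0,2): no

Answer: no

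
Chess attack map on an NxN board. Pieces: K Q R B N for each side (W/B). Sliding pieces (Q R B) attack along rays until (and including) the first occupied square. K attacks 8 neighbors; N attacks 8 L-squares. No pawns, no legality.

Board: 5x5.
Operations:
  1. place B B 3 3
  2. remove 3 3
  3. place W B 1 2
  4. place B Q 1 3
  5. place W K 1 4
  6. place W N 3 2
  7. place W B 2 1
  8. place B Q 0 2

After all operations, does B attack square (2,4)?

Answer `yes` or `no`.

Op 1: place BB@(3,3)
Op 2: remove (3,3)
Op 3: place WB@(1,2)
Op 4: place BQ@(1,3)
Op 5: place WK@(1,4)
Op 6: place WN@(3,2)
Op 7: place WB@(2,1)
Op 8: place BQ@(0,2)
Per-piece attacks for B:
  BQ@(0,2): attacks (0,3) (0,4) (0,1) (0,0) (1,2) (1,3) (1,1) (2,0) [ray(1,0) blocked at (1,2); ray(1,1) blocked at (1,3)]
  BQ@(1,3): attacks (1,4) (1,2) (2,3) (3,3) (4,3) (0,3) (2,4) (2,2) (3,1) (4,0) (0,4) (0,2) [ray(0,1) blocked at (1,4); ray(0,-1) blocked at (1,2); ray(-1,-1) blocked at (0,2)]
B attacks (2,4): yes

Answer: yes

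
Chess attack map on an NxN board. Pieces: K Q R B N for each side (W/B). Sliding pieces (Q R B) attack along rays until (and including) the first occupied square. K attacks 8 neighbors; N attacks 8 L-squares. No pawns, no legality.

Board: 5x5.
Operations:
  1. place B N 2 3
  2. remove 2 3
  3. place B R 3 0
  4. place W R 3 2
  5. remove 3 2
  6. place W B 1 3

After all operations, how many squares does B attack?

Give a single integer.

Answer: 8

Derivation:
Op 1: place BN@(2,3)
Op 2: remove (2,3)
Op 3: place BR@(3,0)
Op 4: place WR@(3,2)
Op 5: remove (3,2)
Op 6: place WB@(1,3)
Per-piece attacks for B:
  BR@(3,0): attacks (3,1) (3,2) (3,3) (3,4) (4,0) (2,0) (1,0) (0,0)
Union (8 distinct): (0,0) (1,0) (2,0) (3,1) (3,2) (3,3) (3,4) (4,0)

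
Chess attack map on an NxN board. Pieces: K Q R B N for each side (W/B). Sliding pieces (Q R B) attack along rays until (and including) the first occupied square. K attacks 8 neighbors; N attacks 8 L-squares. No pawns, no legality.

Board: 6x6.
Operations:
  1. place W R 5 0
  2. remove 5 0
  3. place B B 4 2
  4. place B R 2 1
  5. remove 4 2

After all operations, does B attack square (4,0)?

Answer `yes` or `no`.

Answer: no

Derivation:
Op 1: place WR@(5,0)
Op 2: remove (5,0)
Op 3: place BB@(4,2)
Op 4: place BR@(2,1)
Op 5: remove (4,2)
Per-piece attacks for B:
  BR@(2,1): attacks (2,2) (2,3) (2,4) (2,5) (2,0) (3,1) (4,1) (5,1) (1,1) (0,1)
B attacks (4,0): no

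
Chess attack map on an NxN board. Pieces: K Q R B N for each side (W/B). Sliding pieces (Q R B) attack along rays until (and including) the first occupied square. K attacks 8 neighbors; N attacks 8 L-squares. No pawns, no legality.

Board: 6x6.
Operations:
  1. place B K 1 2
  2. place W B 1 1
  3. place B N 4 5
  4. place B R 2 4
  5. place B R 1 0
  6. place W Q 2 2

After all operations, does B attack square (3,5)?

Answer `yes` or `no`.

Answer: no

Derivation:
Op 1: place BK@(1,2)
Op 2: place WB@(1,1)
Op 3: place BN@(4,5)
Op 4: place BR@(2,4)
Op 5: place BR@(1,0)
Op 6: place WQ@(2,2)
Per-piece attacks for B:
  BR@(1,0): attacks (1,1) (2,0) (3,0) (4,0) (5,0) (0,0) [ray(0,1) blocked at (1,1)]
  BK@(1,2): attacks (1,3) (1,1) (2,2) (0,2) (2,3) (2,1) (0,3) (0,1)
  BR@(2,4): attacks (2,5) (2,3) (2,2) (3,4) (4,4) (5,4) (1,4) (0,4) [ray(0,-1) blocked at (2,2)]
  BN@(4,5): attacks (5,3) (3,3) (2,4)
B attacks (3,5): no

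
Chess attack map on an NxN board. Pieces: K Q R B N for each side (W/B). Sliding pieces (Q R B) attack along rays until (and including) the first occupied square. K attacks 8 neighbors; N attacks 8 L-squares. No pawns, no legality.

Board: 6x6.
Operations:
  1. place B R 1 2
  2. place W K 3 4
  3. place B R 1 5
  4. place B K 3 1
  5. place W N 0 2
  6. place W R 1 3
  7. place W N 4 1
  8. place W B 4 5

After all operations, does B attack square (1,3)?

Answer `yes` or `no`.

Op 1: place BR@(1,2)
Op 2: place WK@(3,4)
Op 3: place BR@(1,5)
Op 4: place BK@(3,1)
Op 5: place WN@(0,2)
Op 6: place WR@(1,3)
Op 7: place WN@(4,1)
Op 8: place WB@(4,5)
Per-piece attacks for B:
  BR@(1,2): attacks (1,3) (1,1) (1,0) (2,2) (3,2) (4,2) (5,2) (0,2) [ray(0,1) blocked at (1,3); ray(-1,0) blocked at (0,2)]
  BR@(1,5): attacks (1,4) (1,3) (2,5) (3,5) (4,5) (0,5) [ray(0,-1) blocked at (1,3); ray(1,0) blocked at (4,5)]
  BK@(3,1): attacks (3,2) (3,0) (4,1) (2,1) (4,2) (4,0) (2,2) (2,0)
B attacks (1,3): yes

Answer: yes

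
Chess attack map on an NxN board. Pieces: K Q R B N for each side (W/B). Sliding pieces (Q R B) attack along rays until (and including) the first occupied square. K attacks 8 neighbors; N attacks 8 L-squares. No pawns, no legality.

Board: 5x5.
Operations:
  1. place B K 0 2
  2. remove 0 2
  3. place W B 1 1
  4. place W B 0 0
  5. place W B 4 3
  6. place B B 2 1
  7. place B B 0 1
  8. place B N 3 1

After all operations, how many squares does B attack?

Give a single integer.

Answer: 8

Derivation:
Op 1: place BK@(0,2)
Op 2: remove (0,2)
Op 3: place WB@(1,1)
Op 4: place WB@(0,0)
Op 5: place WB@(4,3)
Op 6: place BB@(2,1)
Op 7: place BB@(0,1)
Op 8: place BN@(3,1)
Per-piece attacks for B:
  BB@(0,1): attacks (1,2) (2,3) (3,4) (1,0)
  BB@(2,1): attacks (3,2) (4,3) (3,0) (1,2) (0,3) (1,0) [ray(1,1) blocked at (4,3)]
  BN@(3,1): attacks (4,3) (2,3) (1,2) (1,0)
Union (8 distinct): (0,3) (1,0) (1,2) (2,3) (3,0) (3,2) (3,4) (4,3)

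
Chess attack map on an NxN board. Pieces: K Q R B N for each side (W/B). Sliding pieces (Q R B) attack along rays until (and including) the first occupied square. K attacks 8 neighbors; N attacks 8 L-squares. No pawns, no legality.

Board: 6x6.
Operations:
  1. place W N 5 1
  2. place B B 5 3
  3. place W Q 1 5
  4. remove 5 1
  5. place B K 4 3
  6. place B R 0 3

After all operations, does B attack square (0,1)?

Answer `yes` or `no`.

Op 1: place WN@(5,1)
Op 2: place BB@(5,3)
Op 3: place WQ@(1,5)
Op 4: remove (5,1)
Op 5: place BK@(4,3)
Op 6: place BR@(0,3)
Per-piece attacks for B:
  BR@(0,3): attacks (0,4) (0,5) (0,2) (0,1) (0,0) (1,3) (2,3) (3,3) (4,3) [ray(1,0) blocked at (4,3)]
  BK@(4,3): attacks (4,4) (4,2) (5,3) (3,3) (5,4) (5,2) (3,4) (3,2)
  BB@(5,3): attacks (4,4) (3,5) (4,2) (3,1) (2,0)
B attacks (0,1): yes

Answer: yes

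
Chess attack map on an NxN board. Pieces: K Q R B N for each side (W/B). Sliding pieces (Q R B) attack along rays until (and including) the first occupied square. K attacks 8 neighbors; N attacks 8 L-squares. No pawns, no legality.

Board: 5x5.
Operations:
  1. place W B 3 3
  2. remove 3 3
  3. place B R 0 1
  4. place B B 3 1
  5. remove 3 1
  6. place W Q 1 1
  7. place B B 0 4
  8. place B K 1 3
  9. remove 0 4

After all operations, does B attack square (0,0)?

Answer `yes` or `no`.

Answer: yes

Derivation:
Op 1: place WB@(3,3)
Op 2: remove (3,3)
Op 3: place BR@(0,1)
Op 4: place BB@(3,1)
Op 5: remove (3,1)
Op 6: place WQ@(1,1)
Op 7: place BB@(0,4)
Op 8: place BK@(1,3)
Op 9: remove (0,4)
Per-piece attacks for B:
  BR@(0,1): attacks (0,2) (0,3) (0,4) (0,0) (1,1) [ray(1,0) blocked at (1,1)]
  BK@(1,3): attacks (1,4) (1,2) (2,3) (0,3) (2,4) (2,2) (0,4) (0,2)
B attacks (0,0): yes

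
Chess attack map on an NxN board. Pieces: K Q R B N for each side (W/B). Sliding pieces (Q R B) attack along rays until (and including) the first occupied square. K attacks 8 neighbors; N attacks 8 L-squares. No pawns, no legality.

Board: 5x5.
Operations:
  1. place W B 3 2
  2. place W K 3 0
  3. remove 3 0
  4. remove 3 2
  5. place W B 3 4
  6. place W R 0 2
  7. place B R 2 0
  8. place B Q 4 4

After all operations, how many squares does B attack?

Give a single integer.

Answer: 14

Derivation:
Op 1: place WB@(3,2)
Op 2: place WK@(3,0)
Op 3: remove (3,0)
Op 4: remove (3,2)
Op 5: place WB@(3,4)
Op 6: place WR@(0,2)
Op 7: place BR@(2,0)
Op 8: place BQ@(4,4)
Per-piece attacks for B:
  BR@(2,0): attacks (2,1) (2,2) (2,3) (2,4) (3,0) (4,0) (1,0) (0,0)
  BQ@(4,4): attacks (4,3) (4,2) (4,1) (4,0) (3,4) (3,3) (2,2) (1,1) (0,0) [ray(-1,0) blocked at (3,4)]
Union (14 distinct): (0,0) (1,0) (1,1) (2,1) (2,2) (2,3) (2,4) (3,0) (3,3) (3,4) (4,0) (4,1) (4,2) (4,3)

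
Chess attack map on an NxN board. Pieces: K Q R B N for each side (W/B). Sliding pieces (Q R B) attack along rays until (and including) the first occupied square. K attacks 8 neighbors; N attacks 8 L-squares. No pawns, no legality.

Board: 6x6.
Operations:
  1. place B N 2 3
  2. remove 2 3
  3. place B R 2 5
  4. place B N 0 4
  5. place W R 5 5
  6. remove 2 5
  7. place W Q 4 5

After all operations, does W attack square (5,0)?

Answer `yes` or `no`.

Op 1: place BN@(2,3)
Op 2: remove (2,3)
Op 3: place BR@(2,5)
Op 4: place BN@(0,4)
Op 5: place WR@(5,5)
Op 6: remove (2,5)
Op 7: place WQ@(4,5)
Per-piece attacks for W:
  WQ@(4,5): attacks (4,4) (4,3) (4,2) (4,1) (4,0) (5,5) (3,5) (2,5) (1,5) (0,5) (5,4) (3,4) (2,3) (1,2) (0,1) [ray(1,0) blocked at (5,5)]
  WR@(5,5): attacks (5,4) (5,3) (5,2) (5,1) (5,0) (4,5) [ray(-1,0) blocked at (4,5)]
W attacks (5,0): yes

Answer: yes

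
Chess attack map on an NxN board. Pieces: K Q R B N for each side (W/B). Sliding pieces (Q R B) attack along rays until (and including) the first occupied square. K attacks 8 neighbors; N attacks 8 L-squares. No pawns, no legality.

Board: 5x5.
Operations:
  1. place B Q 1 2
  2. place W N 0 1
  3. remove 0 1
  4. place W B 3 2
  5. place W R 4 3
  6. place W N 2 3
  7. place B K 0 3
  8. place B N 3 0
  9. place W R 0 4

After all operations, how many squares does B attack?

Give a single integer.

Op 1: place BQ@(1,2)
Op 2: place WN@(0,1)
Op 3: remove (0,1)
Op 4: place WB@(3,2)
Op 5: place WR@(4,3)
Op 6: place WN@(2,3)
Op 7: place BK@(0,3)
Op 8: place BN@(3,0)
Op 9: place WR@(0,4)
Per-piece attacks for B:
  BK@(0,3): attacks (0,4) (0,2) (1,3) (1,4) (1,2)
  BQ@(1,2): attacks (1,3) (1,4) (1,1) (1,0) (2,2) (3,2) (0,2) (2,3) (2,1) (3,0) (0,3) (0,1) [ray(1,0) blocked at (3,2); ray(1,1) blocked at (2,3); ray(1,-1) blocked at (3,0); ray(-1,1) blocked at (0,3)]
  BN@(3,0): attacks (4,2) (2,2) (1,1)
Union (15 distinct): (0,1) (0,2) (0,3) (0,4) (1,0) (1,1) (1,2) (1,3) (1,4) (2,1) (2,2) (2,3) (3,0) (3,2) (4,2)

Answer: 15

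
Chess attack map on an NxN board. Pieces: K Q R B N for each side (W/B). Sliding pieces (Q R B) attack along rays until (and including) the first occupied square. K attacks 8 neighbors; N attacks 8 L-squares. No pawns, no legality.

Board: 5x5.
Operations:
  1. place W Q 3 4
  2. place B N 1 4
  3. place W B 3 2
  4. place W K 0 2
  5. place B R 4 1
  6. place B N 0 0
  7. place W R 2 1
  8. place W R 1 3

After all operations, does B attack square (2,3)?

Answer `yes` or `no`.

Answer: no

Derivation:
Op 1: place WQ@(3,4)
Op 2: place BN@(1,4)
Op 3: place WB@(3,2)
Op 4: place WK@(0,2)
Op 5: place BR@(4,1)
Op 6: place BN@(0,0)
Op 7: place WR@(2,1)
Op 8: place WR@(1,3)
Per-piece attacks for B:
  BN@(0,0): attacks (1,2) (2,1)
  BN@(1,4): attacks (2,2) (3,3) (0,2)
  BR@(4,1): attacks (4,2) (4,3) (4,4) (4,0) (3,1) (2,1) [ray(-1,0) blocked at (2,1)]
B attacks (2,3): no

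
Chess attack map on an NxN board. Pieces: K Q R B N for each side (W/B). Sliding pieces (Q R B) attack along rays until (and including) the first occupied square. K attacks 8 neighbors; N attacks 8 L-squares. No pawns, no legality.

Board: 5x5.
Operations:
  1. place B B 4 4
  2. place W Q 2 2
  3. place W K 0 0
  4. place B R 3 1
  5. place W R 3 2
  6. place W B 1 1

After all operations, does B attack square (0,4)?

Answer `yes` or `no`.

Answer: no

Derivation:
Op 1: place BB@(4,4)
Op 2: place WQ@(2,2)
Op 3: place WK@(0,0)
Op 4: place BR@(3,1)
Op 5: place WR@(3,2)
Op 6: place WB@(1,1)
Per-piece attacks for B:
  BR@(3,1): attacks (3,2) (3,0) (4,1) (2,1) (1,1) [ray(0,1) blocked at (3,2); ray(-1,0) blocked at (1,1)]
  BB@(4,4): attacks (3,3) (2,2) [ray(-1,-1) blocked at (2,2)]
B attacks (0,4): no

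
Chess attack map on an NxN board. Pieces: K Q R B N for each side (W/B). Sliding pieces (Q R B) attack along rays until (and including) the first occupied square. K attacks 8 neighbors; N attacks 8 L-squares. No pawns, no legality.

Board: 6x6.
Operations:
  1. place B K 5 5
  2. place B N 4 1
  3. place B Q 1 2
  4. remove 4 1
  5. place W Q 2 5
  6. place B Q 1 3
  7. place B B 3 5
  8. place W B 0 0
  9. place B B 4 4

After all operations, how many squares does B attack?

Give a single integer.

Op 1: place BK@(5,5)
Op 2: place BN@(4,1)
Op 3: place BQ@(1,2)
Op 4: remove (4,1)
Op 5: place WQ@(2,5)
Op 6: place BQ@(1,3)
Op 7: place BB@(3,5)
Op 8: place WB@(0,0)
Op 9: place BB@(4,4)
Per-piece attacks for B:
  BQ@(1,2): attacks (1,3) (1,1) (1,0) (2,2) (3,2) (4,2) (5,2) (0,2) (2,3) (3,4) (4,5) (2,1) (3,0) (0,3) (0,1) [ray(0,1) blocked at (1,3)]
  BQ@(1,3): attacks (1,4) (1,5) (1,2) (2,3) (3,3) (4,3) (5,3) (0,3) (2,4) (3,5) (2,2) (3,1) (4,0) (0,4) (0,2) [ray(0,-1) blocked at (1,2); ray(1,1) blocked at (3,5)]
  BB@(3,5): attacks (4,4) (2,4) (1,3) [ray(1,-1) blocked at (4,4); ray(-1,-1) blocked at (1,3)]
  BB@(4,4): attacks (5,5) (5,3) (3,5) (3,3) (2,2) (1,1) (0,0) [ray(1,1) blocked at (5,5); ray(-1,1) blocked at (3,5); ray(-1,-1) blocked at (0,0)]
  BK@(5,5): attacks (5,4) (4,5) (4,4)
Union (30 distinct): (0,0) (0,1) (0,2) (0,3) (0,4) (1,0) (1,1) (1,2) (1,3) (1,4) (1,5) (2,1) (2,2) (2,3) (2,4) (3,0) (3,1) (3,2) (3,3) (3,4) (3,5) (4,0) (4,2) (4,3) (4,4) (4,5) (5,2) (5,3) (5,4) (5,5)

Answer: 30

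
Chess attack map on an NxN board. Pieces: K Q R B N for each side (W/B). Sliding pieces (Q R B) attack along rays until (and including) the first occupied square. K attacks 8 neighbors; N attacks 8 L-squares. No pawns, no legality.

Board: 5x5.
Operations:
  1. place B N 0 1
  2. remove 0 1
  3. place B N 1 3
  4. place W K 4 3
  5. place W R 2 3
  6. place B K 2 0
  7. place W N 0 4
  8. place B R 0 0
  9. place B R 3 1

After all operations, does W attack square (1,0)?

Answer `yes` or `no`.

Op 1: place BN@(0,1)
Op 2: remove (0,1)
Op 3: place BN@(1,3)
Op 4: place WK@(4,3)
Op 5: place WR@(2,3)
Op 6: place BK@(2,0)
Op 7: place WN@(0,4)
Op 8: place BR@(0,0)
Op 9: place BR@(3,1)
Per-piece attacks for W:
  WN@(0,4): attacks (1,2) (2,3)
  WR@(2,3): attacks (2,4) (2,2) (2,1) (2,0) (3,3) (4,3) (1,3) [ray(0,-1) blocked at (2,0); ray(1,0) blocked at (4,3); ray(-1,0) blocked at (1,3)]
  WK@(4,3): attacks (4,4) (4,2) (3,3) (3,4) (3,2)
W attacks (1,0): no

Answer: no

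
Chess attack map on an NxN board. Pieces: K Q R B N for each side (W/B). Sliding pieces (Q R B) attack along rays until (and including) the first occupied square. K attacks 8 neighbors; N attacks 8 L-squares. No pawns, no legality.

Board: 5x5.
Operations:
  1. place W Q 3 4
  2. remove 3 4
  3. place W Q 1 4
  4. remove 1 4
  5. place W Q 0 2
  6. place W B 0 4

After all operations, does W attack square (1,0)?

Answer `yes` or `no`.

Op 1: place WQ@(3,4)
Op 2: remove (3,4)
Op 3: place WQ@(1,4)
Op 4: remove (1,4)
Op 5: place WQ@(0,2)
Op 6: place WB@(0,4)
Per-piece attacks for W:
  WQ@(0,2): attacks (0,3) (0,4) (0,1) (0,0) (1,2) (2,2) (3,2) (4,2) (1,3) (2,4) (1,1) (2,0) [ray(0,1) blocked at (0,4)]
  WB@(0,4): attacks (1,3) (2,2) (3,1) (4,0)
W attacks (1,0): no

Answer: no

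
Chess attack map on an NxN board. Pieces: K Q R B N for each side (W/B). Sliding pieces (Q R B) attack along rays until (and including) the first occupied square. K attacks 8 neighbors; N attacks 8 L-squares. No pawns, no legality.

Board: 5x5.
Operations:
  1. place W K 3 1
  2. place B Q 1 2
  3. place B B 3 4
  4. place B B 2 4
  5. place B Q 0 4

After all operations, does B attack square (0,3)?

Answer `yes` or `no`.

Answer: yes

Derivation:
Op 1: place WK@(3,1)
Op 2: place BQ@(1,2)
Op 3: place BB@(3,4)
Op 4: place BB@(2,4)
Op 5: place BQ@(0,4)
Per-piece attacks for B:
  BQ@(0,4): attacks (0,3) (0,2) (0,1) (0,0) (1,4) (2,4) (1,3) (2,2) (3,1) [ray(1,0) blocked at (2,4); ray(1,-1) blocked at (3,1)]
  BQ@(1,2): attacks (1,3) (1,4) (1,1) (1,0) (2,2) (3,2) (4,2) (0,2) (2,3) (3,4) (2,1) (3,0) (0,3) (0,1) [ray(1,1) blocked at (3,4)]
  BB@(2,4): attacks (3,3) (4,2) (1,3) (0,2)
  BB@(3,4): attacks (4,3) (2,3) (1,2) [ray(-1,-1) blocked at (1,2)]
B attacks (0,3): yes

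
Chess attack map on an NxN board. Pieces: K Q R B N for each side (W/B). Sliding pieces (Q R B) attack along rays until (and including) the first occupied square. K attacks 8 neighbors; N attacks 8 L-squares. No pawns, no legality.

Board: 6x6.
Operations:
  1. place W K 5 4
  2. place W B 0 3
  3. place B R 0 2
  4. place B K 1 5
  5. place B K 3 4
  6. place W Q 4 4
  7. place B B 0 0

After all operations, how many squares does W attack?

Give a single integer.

Answer: 20

Derivation:
Op 1: place WK@(5,4)
Op 2: place WB@(0,3)
Op 3: place BR@(0,2)
Op 4: place BK@(1,5)
Op 5: place BK@(3,4)
Op 6: place WQ@(4,4)
Op 7: place BB@(0,0)
Per-piece attacks for W:
  WB@(0,3): attacks (1,4) (2,5) (1,2) (2,1) (3,0)
  WQ@(4,4): attacks (4,5) (4,3) (4,2) (4,1) (4,0) (5,4) (3,4) (5,5) (5,3) (3,5) (3,3) (2,2) (1,1) (0,0) [ray(1,0) blocked at (5,4); ray(-1,0) blocked at (3,4); ray(-1,-1) blocked at (0,0)]
  WK@(5,4): attacks (5,5) (5,3) (4,4) (4,5) (4,3)
Union (20 distinct): (0,0) (1,1) (1,2) (1,4) (2,1) (2,2) (2,5) (3,0) (3,3) (3,4) (3,5) (4,0) (4,1) (4,2) (4,3) (4,4) (4,5) (5,3) (5,4) (5,5)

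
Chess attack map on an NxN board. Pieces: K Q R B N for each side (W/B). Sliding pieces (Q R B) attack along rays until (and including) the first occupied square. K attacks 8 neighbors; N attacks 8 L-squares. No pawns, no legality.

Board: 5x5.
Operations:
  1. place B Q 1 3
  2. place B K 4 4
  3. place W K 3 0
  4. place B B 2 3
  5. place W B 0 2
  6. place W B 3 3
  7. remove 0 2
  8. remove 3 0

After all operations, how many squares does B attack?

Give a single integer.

Answer: 18

Derivation:
Op 1: place BQ@(1,3)
Op 2: place BK@(4,4)
Op 3: place WK@(3,0)
Op 4: place BB@(2,3)
Op 5: place WB@(0,2)
Op 6: place WB@(3,3)
Op 7: remove (0,2)
Op 8: remove (3,0)
Per-piece attacks for B:
  BQ@(1,3): attacks (1,4) (1,2) (1,1) (1,0) (2,3) (0,3) (2,4) (2,2) (3,1) (4,0) (0,4) (0,2) [ray(1,0) blocked at (2,3)]
  BB@(2,3): attacks (3,4) (3,2) (4,1) (1,4) (1,2) (0,1)
  BK@(4,4): attacks (4,3) (3,4) (3,3)
Union (18 distinct): (0,1) (0,2) (0,3) (0,4) (1,0) (1,1) (1,2) (1,4) (2,2) (2,3) (2,4) (3,1) (3,2) (3,3) (3,4) (4,0) (4,1) (4,3)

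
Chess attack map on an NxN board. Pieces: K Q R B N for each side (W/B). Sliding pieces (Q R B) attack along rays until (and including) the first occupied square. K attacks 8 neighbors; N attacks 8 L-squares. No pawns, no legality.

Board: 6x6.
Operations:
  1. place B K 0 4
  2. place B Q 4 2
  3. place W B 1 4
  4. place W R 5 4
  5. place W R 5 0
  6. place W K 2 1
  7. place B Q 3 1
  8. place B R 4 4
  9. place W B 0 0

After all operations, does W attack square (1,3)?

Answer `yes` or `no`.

Answer: no

Derivation:
Op 1: place BK@(0,4)
Op 2: place BQ@(4,2)
Op 3: place WB@(1,4)
Op 4: place WR@(5,4)
Op 5: place WR@(5,0)
Op 6: place WK@(2,1)
Op 7: place BQ@(3,1)
Op 8: place BR@(4,4)
Op 9: place WB@(0,0)
Per-piece attacks for W:
  WB@(0,0): attacks (1,1) (2,2) (3,3) (4,4) [ray(1,1) blocked at (4,4)]
  WB@(1,4): attacks (2,5) (2,3) (3,2) (4,1) (5,0) (0,5) (0,3) [ray(1,-1) blocked at (5,0)]
  WK@(2,1): attacks (2,2) (2,0) (3,1) (1,1) (3,2) (3,0) (1,2) (1,0)
  WR@(5,0): attacks (5,1) (5,2) (5,3) (5,4) (4,0) (3,0) (2,0) (1,0) (0,0) [ray(0,1) blocked at (5,4); ray(-1,0) blocked at (0,0)]
  WR@(5,4): attacks (5,5) (5,3) (5,2) (5,1) (5,0) (4,4) [ray(0,-1) blocked at (5,0); ray(-1,0) blocked at (4,4)]
W attacks (1,3): no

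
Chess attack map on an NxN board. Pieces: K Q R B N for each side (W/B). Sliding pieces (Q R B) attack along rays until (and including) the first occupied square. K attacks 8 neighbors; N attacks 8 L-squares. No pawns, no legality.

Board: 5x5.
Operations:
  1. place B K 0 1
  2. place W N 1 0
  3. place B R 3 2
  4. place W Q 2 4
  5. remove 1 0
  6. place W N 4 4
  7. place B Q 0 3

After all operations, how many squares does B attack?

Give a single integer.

Answer: 18

Derivation:
Op 1: place BK@(0,1)
Op 2: place WN@(1,0)
Op 3: place BR@(3,2)
Op 4: place WQ@(2,4)
Op 5: remove (1,0)
Op 6: place WN@(4,4)
Op 7: place BQ@(0,3)
Per-piece attacks for B:
  BK@(0,1): attacks (0,2) (0,0) (1,1) (1,2) (1,0)
  BQ@(0,3): attacks (0,4) (0,2) (0,1) (1,3) (2,3) (3,3) (4,3) (1,4) (1,2) (2,1) (3,0) [ray(0,-1) blocked at (0,1)]
  BR@(3,2): attacks (3,3) (3,4) (3,1) (3,0) (4,2) (2,2) (1,2) (0,2)
Union (18 distinct): (0,0) (0,1) (0,2) (0,4) (1,0) (1,1) (1,2) (1,3) (1,4) (2,1) (2,2) (2,3) (3,0) (3,1) (3,3) (3,4) (4,2) (4,3)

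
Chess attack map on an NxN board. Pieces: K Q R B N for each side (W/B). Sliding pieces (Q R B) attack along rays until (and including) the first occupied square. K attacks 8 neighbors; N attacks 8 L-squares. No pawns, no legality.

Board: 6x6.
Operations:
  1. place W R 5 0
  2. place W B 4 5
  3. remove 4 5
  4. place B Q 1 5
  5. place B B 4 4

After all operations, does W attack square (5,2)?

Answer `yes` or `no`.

Answer: yes

Derivation:
Op 1: place WR@(5,0)
Op 2: place WB@(4,5)
Op 3: remove (4,5)
Op 4: place BQ@(1,5)
Op 5: place BB@(4,4)
Per-piece attacks for W:
  WR@(5,0): attacks (5,1) (5,2) (5,3) (5,4) (5,5) (4,0) (3,0) (2,0) (1,0) (0,0)
W attacks (5,2): yes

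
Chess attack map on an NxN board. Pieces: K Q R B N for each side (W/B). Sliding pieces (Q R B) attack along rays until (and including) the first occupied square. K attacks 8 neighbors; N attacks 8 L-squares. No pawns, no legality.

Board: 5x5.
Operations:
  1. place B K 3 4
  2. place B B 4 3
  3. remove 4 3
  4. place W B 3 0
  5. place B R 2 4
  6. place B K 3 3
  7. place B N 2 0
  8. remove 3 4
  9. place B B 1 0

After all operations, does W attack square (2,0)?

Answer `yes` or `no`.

Op 1: place BK@(3,4)
Op 2: place BB@(4,3)
Op 3: remove (4,3)
Op 4: place WB@(3,0)
Op 5: place BR@(2,4)
Op 6: place BK@(3,3)
Op 7: place BN@(2,0)
Op 8: remove (3,4)
Op 9: place BB@(1,0)
Per-piece attacks for W:
  WB@(3,0): attacks (4,1) (2,1) (1,2) (0,3)
W attacks (2,0): no

Answer: no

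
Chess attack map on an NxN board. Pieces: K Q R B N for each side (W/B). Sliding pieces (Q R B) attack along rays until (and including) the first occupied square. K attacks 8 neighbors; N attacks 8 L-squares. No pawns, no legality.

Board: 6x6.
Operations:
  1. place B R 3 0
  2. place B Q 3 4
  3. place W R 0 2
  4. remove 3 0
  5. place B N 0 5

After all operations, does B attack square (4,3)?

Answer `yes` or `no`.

Op 1: place BR@(3,0)
Op 2: place BQ@(3,4)
Op 3: place WR@(0,2)
Op 4: remove (3,0)
Op 5: place BN@(0,5)
Per-piece attacks for B:
  BN@(0,5): attacks (1,3) (2,4)
  BQ@(3,4): attacks (3,5) (3,3) (3,2) (3,1) (3,0) (4,4) (5,4) (2,4) (1,4) (0,4) (4,5) (4,3) (5,2) (2,5) (2,3) (1,2) (0,1)
B attacks (4,3): yes

Answer: yes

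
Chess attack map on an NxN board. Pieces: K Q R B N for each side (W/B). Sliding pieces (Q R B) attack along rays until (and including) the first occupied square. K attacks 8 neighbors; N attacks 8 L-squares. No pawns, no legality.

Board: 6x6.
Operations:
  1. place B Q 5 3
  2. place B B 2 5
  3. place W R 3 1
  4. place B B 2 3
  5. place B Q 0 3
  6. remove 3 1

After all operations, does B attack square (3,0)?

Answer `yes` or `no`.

Answer: yes

Derivation:
Op 1: place BQ@(5,3)
Op 2: place BB@(2,5)
Op 3: place WR@(3,1)
Op 4: place BB@(2,3)
Op 5: place BQ@(0,3)
Op 6: remove (3,1)
Per-piece attacks for B:
  BQ@(0,3): attacks (0,4) (0,5) (0,2) (0,1) (0,0) (1,3) (2,3) (1,4) (2,5) (1,2) (2,1) (3,0) [ray(1,0) blocked at (2,3); ray(1,1) blocked at (2,5)]
  BB@(2,3): attacks (3,4) (4,5) (3,2) (4,1) (5,0) (1,4) (0,5) (1,2) (0,1)
  BB@(2,5): attacks (3,4) (4,3) (5,2) (1,4) (0,3) [ray(-1,-1) blocked at (0,3)]
  BQ@(5,3): attacks (5,4) (5,5) (5,2) (5,1) (5,0) (4,3) (3,3) (2,3) (4,4) (3,5) (4,2) (3,1) (2,0) [ray(-1,0) blocked at (2,3)]
B attacks (3,0): yes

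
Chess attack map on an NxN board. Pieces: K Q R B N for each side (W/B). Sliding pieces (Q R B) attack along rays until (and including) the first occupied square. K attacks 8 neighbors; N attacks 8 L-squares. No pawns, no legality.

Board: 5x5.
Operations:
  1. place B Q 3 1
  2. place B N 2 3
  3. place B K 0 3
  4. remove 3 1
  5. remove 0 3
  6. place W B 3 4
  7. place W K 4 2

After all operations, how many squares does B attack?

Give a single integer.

Op 1: place BQ@(3,1)
Op 2: place BN@(2,3)
Op 3: place BK@(0,3)
Op 4: remove (3,1)
Op 5: remove (0,3)
Op 6: place WB@(3,4)
Op 7: place WK@(4,2)
Per-piece attacks for B:
  BN@(2,3): attacks (4,4) (0,4) (3,1) (4,2) (1,1) (0,2)
Union (6 distinct): (0,2) (0,4) (1,1) (3,1) (4,2) (4,4)

Answer: 6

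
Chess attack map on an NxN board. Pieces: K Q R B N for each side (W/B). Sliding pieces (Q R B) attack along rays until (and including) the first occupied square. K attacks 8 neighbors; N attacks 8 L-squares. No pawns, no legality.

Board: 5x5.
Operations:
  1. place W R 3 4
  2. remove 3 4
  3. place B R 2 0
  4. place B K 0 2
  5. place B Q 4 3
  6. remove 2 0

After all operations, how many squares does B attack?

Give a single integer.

Op 1: place WR@(3,4)
Op 2: remove (3,4)
Op 3: place BR@(2,0)
Op 4: place BK@(0,2)
Op 5: place BQ@(4,3)
Op 6: remove (2,0)
Per-piece attacks for B:
  BK@(0,2): attacks (0,3) (0,1) (1,2) (1,3) (1,1)
  BQ@(4,3): attacks (4,4) (4,2) (4,1) (4,0) (3,3) (2,3) (1,3) (0,3) (3,4) (3,2) (2,1) (1,0)
Union (15 distinct): (0,1) (0,3) (1,0) (1,1) (1,2) (1,3) (2,1) (2,3) (3,2) (3,3) (3,4) (4,0) (4,1) (4,2) (4,4)

Answer: 15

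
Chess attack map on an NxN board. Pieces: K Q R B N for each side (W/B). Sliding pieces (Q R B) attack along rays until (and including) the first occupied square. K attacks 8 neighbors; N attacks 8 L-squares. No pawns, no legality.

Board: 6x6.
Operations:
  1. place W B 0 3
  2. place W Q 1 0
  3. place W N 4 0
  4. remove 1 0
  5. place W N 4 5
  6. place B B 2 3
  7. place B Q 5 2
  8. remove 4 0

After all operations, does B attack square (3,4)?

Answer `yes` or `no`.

Answer: yes

Derivation:
Op 1: place WB@(0,3)
Op 2: place WQ@(1,0)
Op 3: place WN@(4,0)
Op 4: remove (1,0)
Op 5: place WN@(4,5)
Op 6: place BB@(2,3)
Op 7: place BQ@(5,2)
Op 8: remove (4,0)
Per-piece attacks for B:
  BB@(2,3): attacks (3,4) (4,5) (3,2) (4,1) (5,0) (1,4) (0,5) (1,2) (0,1) [ray(1,1) blocked at (4,5)]
  BQ@(5,2): attacks (5,3) (5,4) (5,5) (5,1) (5,0) (4,2) (3,2) (2,2) (1,2) (0,2) (4,3) (3,4) (2,5) (4,1) (3,0)
B attacks (3,4): yes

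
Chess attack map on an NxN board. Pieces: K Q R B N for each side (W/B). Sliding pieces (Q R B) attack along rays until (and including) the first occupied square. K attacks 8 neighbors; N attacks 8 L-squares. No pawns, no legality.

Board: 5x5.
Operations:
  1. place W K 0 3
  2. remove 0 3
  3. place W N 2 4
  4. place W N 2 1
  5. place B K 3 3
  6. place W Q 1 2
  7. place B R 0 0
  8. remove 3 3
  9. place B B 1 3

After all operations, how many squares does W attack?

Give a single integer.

Op 1: place WK@(0,3)
Op 2: remove (0,3)
Op 3: place WN@(2,4)
Op 4: place WN@(2,1)
Op 5: place BK@(3,3)
Op 6: place WQ@(1,2)
Op 7: place BR@(0,0)
Op 8: remove (3,3)
Op 9: place BB@(1,3)
Per-piece attacks for W:
  WQ@(1,2): attacks (1,3) (1,1) (1,0) (2,2) (3,2) (4,2) (0,2) (2,3) (3,4) (2,1) (0,3) (0,1) [ray(0,1) blocked at (1,3); ray(1,-1) blocked at (2,1)]
  WN@(2,1): attacks (3,3) (4,2) (1,3) (0,2) (4,0) (0,0)
  WN@(2,4): attacks (3,2) (4,3) (1,2) (0,3)
Union (17 distinct): (0,0) (0,1) (0,2) (0,3) (1,0) (1,1) (1,2) (1,3) (2,1) (2,2) (2,3) (3,2) (3,3) (3,4) (4,0) (4,2) (4,3)

Answer: 17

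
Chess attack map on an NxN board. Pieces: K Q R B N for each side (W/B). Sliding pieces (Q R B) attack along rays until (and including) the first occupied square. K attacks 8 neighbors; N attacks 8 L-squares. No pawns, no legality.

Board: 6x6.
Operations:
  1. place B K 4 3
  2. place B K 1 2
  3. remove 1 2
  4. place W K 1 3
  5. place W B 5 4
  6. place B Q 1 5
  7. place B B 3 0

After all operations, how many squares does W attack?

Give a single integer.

Op 1: place BK@(4,3)
Op 2: place BK@(1,2)
Op 3: remove (1,2)
Op 4: place WK@(1,3)
Op 5: place WB@(5,4)
Op 6: place BQ@(1,5)
Op 7: place BB@(3,0)
Per-piece attacks for W:
  WK@(1,3): attacks (1,4) (1,2) (2,3) (0,3) (2,4) (2,2) (0,4) (0,2)
  WB@(5,4): attacks (4,5) (4,3) [ray(-1,-1) blocked at (4,3)]
Union (10 distinct): (0,2) (0,3) (0,4) (1,2) (1,4) (2,2) (2,3) (2,4) (4,3) (4,5)

Answer: 10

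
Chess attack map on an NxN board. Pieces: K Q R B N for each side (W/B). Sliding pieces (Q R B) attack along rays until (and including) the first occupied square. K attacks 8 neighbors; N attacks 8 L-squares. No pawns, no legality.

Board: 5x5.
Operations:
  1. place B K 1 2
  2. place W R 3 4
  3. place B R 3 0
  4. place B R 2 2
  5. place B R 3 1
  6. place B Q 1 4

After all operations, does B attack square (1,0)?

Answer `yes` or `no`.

Answer: yes

Derivation:
Op 1: place BK@(1,2)
Op 2: place WR@(3,4)
Op 3: place BR@(3,0)
Op 4: place BR@(2,2)
Op 5: place BR@(3,1)
Op 6: place BQ@(1,4)
Per-piece attacks for B:
  BK@(1,2): attacks (1,3) (1,1) (2,2) (0,2) (2,3) (2,1) (0,3) (0,1)
  BQ@(1,4): attacks (1,3) (1,2) (2,4) (3,4) (0,4) (2,3) (3,2) (4,1) (0,3) [ray(0,-1) blocked at (1,2); ray(1,0) blocked at (3,4)]
  BR@(2,2): attacks (2,3) (2,4) (2,1) (2,0) (3,2) (4,2) (1,2) [ray(-1,0) blocked at (1,2)]
  BR@(3,0): attacks (3,1) (4,0) (2,0) (1,0) (0,0) [ray(0,1) blocked at (3,1)]
  BR@(3,1): attacks (3,2) (3,3) (3,4) (3,0) (4,1) (2,1) (1,1) (0,1) [ray(0,1) blocked at (3,4); ray(0,-1) blocked at (3,0)]
B attacks (1,0): yes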